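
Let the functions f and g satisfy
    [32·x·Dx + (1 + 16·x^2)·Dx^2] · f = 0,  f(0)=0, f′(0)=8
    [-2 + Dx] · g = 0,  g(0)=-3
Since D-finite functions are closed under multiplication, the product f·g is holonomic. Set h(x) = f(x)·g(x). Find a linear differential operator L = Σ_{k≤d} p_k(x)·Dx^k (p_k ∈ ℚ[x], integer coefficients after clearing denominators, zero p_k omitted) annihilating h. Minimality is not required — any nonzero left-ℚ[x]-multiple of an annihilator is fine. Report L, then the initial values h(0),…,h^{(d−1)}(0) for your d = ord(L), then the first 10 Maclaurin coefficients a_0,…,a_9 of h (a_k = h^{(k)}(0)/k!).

L = (4 - 64·x + 64·x^2) + (-4 + 32·x - 64·x^2)·Dx + (1 + 16·x^2)·Dx^2  (order 2).
h: a_k = 0, -24, -48, 80, 224, -4944/5, -6880/3, 408416/35, 2780608/105, -46457392/315, …
ICs: h(0) = 0, h′(0) = -24.

f: a_k = 0, 8, 0, -128/3, 0, 2048/5, 0, -32768/7, 0, 524288/9, …
g: a_k = -3, -6, -6, -4, -2, -4/5, -4/15, -8/105, -2/105, -4/945, …
Product ⇒ symmetric product L₀, ord ≤ 2.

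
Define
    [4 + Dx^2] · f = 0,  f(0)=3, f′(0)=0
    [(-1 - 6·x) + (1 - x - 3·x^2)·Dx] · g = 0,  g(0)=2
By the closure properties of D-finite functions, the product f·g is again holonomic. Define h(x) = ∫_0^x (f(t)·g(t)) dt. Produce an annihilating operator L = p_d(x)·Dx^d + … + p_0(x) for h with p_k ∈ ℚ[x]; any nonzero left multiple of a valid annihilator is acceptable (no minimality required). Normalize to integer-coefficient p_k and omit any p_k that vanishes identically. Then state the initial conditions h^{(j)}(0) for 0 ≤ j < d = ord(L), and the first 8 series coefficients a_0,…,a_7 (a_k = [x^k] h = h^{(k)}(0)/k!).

f: a_k = 3, 0, -6, 0, 2, 0, -4/15, 0, …
g: a_k = 2, 2, 8, 14, 38, 80, 194, 434, …
Sym-product of L_f,L_g gives L₀ (≤ ord 2).
h=∫h₀ ⇒ L = L₀·Dx.
L = (2 + 4·x + 12·x^2)·Dx + (2 + 12·x)·Dx^2 + (-1 + x + 3·x^2)·Dx^3  (order 3).
h: a_k = 0, 6, 3, 4, 15/2, 14, 80/3, 5542/105, …
ICs: h(0) = 0, h′(0) = 6, h′′(0) = 6.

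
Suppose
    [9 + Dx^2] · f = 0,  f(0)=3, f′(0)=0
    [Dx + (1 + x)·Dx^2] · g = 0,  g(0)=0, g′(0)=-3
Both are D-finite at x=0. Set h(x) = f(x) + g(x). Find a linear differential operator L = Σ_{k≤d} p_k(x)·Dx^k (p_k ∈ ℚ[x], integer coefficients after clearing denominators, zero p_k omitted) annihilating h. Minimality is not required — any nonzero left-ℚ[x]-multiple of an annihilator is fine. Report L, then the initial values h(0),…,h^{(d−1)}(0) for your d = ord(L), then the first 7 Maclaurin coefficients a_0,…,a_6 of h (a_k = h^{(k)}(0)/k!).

L = (135 + 162·x + 81·x^2)·Dx + (99 + 261·x + 243·x^2 + 81·x^3)·Dx^2 + (15 + 18·x + 9·x^2)·Dx^3 + (11 + 29·x + 27·x^2 + 9·x^3)·Dx^4  (order 4).
h: a_k = 3, -3, -12, -1, 87/8, -3/5, -203/80, …
ICs: h(0) = 3, h′(0) = -3, h′′(0) = -24, h′′′(0) = -6.

f: a_k = 3, 0, -27/2, 0, 81/8, 0, -243/80, …
g: a_k = 0, -3, 3/2, -1, 3/4, -3/5, 1/2, …
L₀ := lclm(L_f,L_g); ord L₀ ≤ 2+2.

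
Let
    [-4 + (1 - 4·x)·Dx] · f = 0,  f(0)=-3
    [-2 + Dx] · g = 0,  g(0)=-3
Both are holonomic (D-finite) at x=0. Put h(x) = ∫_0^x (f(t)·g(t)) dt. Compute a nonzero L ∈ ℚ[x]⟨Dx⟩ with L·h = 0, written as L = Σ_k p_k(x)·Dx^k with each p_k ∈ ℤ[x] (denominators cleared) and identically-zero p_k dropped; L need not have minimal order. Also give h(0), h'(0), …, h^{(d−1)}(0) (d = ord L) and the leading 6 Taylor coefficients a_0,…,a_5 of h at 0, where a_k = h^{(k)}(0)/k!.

f: a_k = -3, -12, -48, -192, -768, -3072, …
g: a_k = -3, -6, -6, -4, -2, -4/5, …
Product ⇒ symmetric product L₀, ord ≤ 1.
∫: right-multiply L₀ by Dx.
L = (6 - 8·x)·Dx + (-1 + 4·x)·Dx^2  (order 2).
h: a_k = 0, 9, 27, 78, 237, 3798/5, …
ICs: h(0) = 0, h′(0) = 9.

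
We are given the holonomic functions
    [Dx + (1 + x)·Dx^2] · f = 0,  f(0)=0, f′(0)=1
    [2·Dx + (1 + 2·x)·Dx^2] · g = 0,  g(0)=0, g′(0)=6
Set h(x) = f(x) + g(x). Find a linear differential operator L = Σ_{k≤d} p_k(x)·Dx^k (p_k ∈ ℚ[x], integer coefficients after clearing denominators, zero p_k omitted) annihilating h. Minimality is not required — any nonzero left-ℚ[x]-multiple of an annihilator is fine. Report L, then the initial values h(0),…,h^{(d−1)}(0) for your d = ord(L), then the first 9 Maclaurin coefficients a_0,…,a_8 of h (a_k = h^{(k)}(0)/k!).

L = 4·Dx + (6 + 8·x)·Dx^2 + (1 + 3·x + 2·x^2)·Dx^3  (order 3).
h: a_k = 0, 7, -13/2, 25/3, -49/4, 97/5, -193/6, 55, -769/8, …
ICs: h(0) = 0, h′(0) = 7, h′′(0) = -13.

f: a_k = 0, 1, -1/2, 1/3, -1/4, 1/5, -1/6, 1/7, -1/8, …
g: a_k = 0, 6, -6, 8, -12, 96/5, -32, 384/7, -96, …
h₀=f+g: left-lcm gives L₀, ord ≤ 4.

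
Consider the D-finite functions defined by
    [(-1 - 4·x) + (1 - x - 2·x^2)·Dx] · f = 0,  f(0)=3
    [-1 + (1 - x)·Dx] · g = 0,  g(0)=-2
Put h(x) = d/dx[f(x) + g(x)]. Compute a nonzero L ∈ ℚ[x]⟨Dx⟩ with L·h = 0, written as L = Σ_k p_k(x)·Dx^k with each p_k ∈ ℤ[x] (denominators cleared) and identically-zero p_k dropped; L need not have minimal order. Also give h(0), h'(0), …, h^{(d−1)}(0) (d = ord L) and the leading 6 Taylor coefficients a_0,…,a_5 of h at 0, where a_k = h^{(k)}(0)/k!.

L = (-6 - 48·x - 96·x^3 + 24·x^4) + (6 + 18·x - 12·x^2 + 24·x^3 - 90·x^4 + 24·x^5)·Dx + (-1 + 2·x - 5·x^2 + 12·x^3 + 2·x^4 - 14·x^5 + 4·x^6)·Dx^2  (order 2).
h: a_k = 1, 14, 39, 124, 305, 762, …
ICs: h(0) = 1, h′(0) = 14.

f: a_k = 3, 3, 9, 15, 33, 63, …
g: a_k = -2, -2, -2, -2, -2, -2, …
L₀ := lclm(L_f,L_g); ord L₀ ≤ 1+1.
h₀' ⇒ L via d/dx closure of L₀.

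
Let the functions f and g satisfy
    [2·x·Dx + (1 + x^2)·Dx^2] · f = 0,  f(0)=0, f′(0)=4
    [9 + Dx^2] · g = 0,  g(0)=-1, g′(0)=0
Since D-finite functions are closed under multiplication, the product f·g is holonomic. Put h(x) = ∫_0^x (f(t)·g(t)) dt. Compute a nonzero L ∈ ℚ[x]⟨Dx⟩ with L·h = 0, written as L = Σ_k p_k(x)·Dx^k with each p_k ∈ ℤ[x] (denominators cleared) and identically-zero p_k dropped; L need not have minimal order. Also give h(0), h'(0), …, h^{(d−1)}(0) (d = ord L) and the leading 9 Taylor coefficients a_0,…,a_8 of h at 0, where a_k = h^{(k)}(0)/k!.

f: a_k = 0, 4, 0, -4/3, 0, 4/5, 0, -4/7, 0, …
g: a_k = -1, 0, 9/2, 0, -27/8, 0, 81/80, 0, -729/4480, …
h₀=f·g: eliminate ⇒ L₀, order ≤ 2·2.
∫: right-multiply L₀ by Dx.
L = (1170 + 3834·x^2 + 4779·x^4 + 2916·x^6 + 729·x^8)·Dx + (396·x + 1044·x^3 + 972·x^5 + 324·x^7)·Dx^2 + (220 + 768·x^2 + 1026·x^4 + 648·x^6 + 162·x^8)·Dx^3 + (44·x + 116·x^3 + 108·x^5 + 36·x^7)·Dx^4 + (10 + 38·x^2 + 55·x^4 + 36·x^6 + 9·x^8)·Dx^5  (order 5).
h: a_k = 0, 0, -2, 0, 29/6, 0, -203/60, 0, 1781/1120, …
ICs: h(0) = 0, h′(0) = 0, h′′(0) = -4, h′′′(0) = 0, h′′′′(0) = 116.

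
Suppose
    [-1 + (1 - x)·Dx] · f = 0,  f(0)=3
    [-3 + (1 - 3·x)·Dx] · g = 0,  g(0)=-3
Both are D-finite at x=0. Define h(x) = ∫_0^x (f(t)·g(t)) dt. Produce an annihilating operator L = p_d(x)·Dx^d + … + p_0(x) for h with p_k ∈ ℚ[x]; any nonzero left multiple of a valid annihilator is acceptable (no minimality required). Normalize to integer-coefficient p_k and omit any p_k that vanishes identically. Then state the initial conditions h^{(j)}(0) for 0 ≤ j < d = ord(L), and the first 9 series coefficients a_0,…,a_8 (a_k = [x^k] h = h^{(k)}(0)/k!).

L = (-4 + 6·x)·Dx + (1 - 4·x + 3·x^2)·Dx^2  (order 2).
h: a_k = 0, -9, -18, -39, -90, -1089/5, -546, -9837/7, -3690, …
ICs: h(0) = 0, h′(0) = -9.

f: a_k = 3, 3, 3, 3, 3, 3, 3, 3, 3, …
g: a_k = -3, -9, -27, -81, -243, -729, -2187, -6561, -19683, …
Product ⇒ symmetric product L₀, ord ≤ 1.
h=∫h₀ ⇒ L = L₀·Dx.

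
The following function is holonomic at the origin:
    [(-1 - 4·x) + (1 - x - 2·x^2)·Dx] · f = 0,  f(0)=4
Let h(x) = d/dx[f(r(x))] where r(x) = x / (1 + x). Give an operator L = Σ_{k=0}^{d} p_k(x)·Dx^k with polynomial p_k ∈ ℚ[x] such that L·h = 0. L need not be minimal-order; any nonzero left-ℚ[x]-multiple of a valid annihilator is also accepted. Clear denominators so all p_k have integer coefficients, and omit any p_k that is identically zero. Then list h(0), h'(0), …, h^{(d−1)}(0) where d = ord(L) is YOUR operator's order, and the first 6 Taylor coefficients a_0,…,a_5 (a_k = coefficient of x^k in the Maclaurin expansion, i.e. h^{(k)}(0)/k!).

f: a_k = 4, 4, 12, 20, 44, 84, …
f∘r: x↦r, Dx↦Dx/r' in L_f ⇒ L₀.
h₀' ⇒ L via d/dx closure of L₀.
L = (4 + 12·x + 36·x^2 + 20·x^3) + (-1 - 7·x - 9·x^2 + 7·x^3 + 10·x^4)·Dx  (order 1).
h: a_k = 4, 16, 0, 64, -80, 288, …
ICs: h(0) = 4.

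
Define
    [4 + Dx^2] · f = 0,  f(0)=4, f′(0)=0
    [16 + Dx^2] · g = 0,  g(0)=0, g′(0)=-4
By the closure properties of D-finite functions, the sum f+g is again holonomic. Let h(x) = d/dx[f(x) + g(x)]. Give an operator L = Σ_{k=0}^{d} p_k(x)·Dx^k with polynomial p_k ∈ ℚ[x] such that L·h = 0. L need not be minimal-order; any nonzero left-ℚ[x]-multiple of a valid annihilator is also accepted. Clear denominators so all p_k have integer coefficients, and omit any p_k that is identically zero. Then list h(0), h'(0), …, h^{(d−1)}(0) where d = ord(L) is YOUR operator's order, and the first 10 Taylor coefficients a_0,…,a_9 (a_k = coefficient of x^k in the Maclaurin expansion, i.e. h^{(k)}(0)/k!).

f: a_k = 4, 0, -8, 0, 8/3, 0, -16/45, 0, 8/315, 0, …
g: a_k = 0, -4, 0, 32/3, 0, -128/15, 0, 1024/315, 0, -2048/2835, …
Weyl lclm of L_f,L_g ⇒ L₀ (ord ≤ 4).
Derive L from L₀ (diff closure).
L = 64 + 20·Dx^2 + Dx^4  (order 4).
h: a_k = -4, -16, 32, 32/3, -128/3, -32/15, 1024/45, 64/315, -2048/315, -32/2835, …
ICs: h(0) = -4, h′(0) = -16, h′′(0) = 64, h′′′(0) = 64.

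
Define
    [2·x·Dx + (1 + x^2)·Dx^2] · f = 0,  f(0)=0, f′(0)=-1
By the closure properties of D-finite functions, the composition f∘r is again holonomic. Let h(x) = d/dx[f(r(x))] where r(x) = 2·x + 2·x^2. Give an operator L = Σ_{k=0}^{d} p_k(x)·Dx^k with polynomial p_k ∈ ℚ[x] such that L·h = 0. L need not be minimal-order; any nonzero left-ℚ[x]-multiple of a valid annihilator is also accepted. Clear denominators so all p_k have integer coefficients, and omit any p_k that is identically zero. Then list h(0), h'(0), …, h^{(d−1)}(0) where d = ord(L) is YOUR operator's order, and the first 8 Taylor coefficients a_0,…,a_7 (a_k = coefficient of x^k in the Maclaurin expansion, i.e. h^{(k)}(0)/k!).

L = (-2 + 8·x + 32·x^2 + 48·x^3 + 24·x^4) + (1 + 2·x + 4·x^2 + 16·x^3 + 20·x^4 + 8·x^5)·Dx  (order 1).
h: a_k = -2, -4, 8, 32, 8, -176, -320, 512, …
ICs: h(0) = -2.

f: a_k = 0, -1, 0, 1/3, 0, -1/5, 0, 1/7, …
Substitute x→r, Dx→(1/r')Dx; clear ⇒ L₀.
h₀' ⇒ L via d/dx closure of L₀.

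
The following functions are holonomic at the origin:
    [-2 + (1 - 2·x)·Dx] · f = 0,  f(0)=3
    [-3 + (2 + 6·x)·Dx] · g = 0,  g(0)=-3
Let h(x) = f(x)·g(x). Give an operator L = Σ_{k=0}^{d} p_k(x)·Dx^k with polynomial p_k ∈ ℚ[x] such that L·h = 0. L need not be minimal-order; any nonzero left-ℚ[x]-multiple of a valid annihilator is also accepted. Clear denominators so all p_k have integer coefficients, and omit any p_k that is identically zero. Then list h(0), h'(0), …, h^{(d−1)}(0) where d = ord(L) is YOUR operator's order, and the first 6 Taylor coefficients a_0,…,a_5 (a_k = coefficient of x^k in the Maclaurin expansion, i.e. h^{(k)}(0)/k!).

L = (7 + 6·x) + (-2 - 2·x + 12·x^2)·Dx  (order 1).
h: a_k = -9, -63/2, -423/8, -1935/16, -27315/128, -124569/256, …
ICs: h(0) = -9.

f: a_k = 3, 6, 12, 24, 48, 96, …
g: a_k = -3, -9/2, 27/8, -81/16, 1215/128, -5103/256, …
L₀ := L_f ⊗_s L_g (sym. prod.), ord ≤ 1.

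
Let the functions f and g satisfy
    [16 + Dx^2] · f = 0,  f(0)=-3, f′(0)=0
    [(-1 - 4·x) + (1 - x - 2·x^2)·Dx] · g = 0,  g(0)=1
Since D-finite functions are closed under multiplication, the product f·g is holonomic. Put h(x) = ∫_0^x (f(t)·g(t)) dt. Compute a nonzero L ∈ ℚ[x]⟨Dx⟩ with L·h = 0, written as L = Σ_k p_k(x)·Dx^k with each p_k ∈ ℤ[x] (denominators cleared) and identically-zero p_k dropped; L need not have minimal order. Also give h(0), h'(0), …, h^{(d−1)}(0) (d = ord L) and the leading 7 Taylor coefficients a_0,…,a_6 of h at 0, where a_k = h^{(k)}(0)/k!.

f: a_k = -3, 0, 24, 0, -32, 0, 256/15, …
g: a_k = 1, 1, 3, 5, 11, 21, 43, …
Sym-product of L_f,L_g gives L₀ (≤ ord 2).
Integrate: L := L₀·Dx.
L = (-12 + 16·x + 32·x^2)·Dx + (2 + 8·x)·Dx^2 + (-1 + x + 2·x^2)·Dx^3  (order 3).
h: a_k = 0, -3, -3/2, 5, 9/4, 7/5, 25/6, …
ICs: h(0) = 0, h′(0) = -3, h′′(0) = -3.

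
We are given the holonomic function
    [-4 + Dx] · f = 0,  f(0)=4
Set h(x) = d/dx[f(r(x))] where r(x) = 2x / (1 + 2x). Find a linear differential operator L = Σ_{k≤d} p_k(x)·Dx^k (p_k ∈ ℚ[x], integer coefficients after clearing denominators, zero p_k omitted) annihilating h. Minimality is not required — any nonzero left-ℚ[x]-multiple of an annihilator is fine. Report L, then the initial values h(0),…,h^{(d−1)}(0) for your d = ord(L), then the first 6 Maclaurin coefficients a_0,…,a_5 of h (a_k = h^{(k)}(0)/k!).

f: a_k = 4, 16, 32, 128/3, 128/3, 512/15, …
f∘r: x↦r, Dx↦Dx/r' in L_f ⇒ L₀.
h=h₀': d/dx-closure on L₀ ⇒ L.
L = (4 - 8·x) + (-1 - 4·x - 4·x^2)·Dx  (order 1).
h: a_k = 32, 128, -128, -1024/3, 3584/3, -22528/15, …
ICs: h(0) = 32.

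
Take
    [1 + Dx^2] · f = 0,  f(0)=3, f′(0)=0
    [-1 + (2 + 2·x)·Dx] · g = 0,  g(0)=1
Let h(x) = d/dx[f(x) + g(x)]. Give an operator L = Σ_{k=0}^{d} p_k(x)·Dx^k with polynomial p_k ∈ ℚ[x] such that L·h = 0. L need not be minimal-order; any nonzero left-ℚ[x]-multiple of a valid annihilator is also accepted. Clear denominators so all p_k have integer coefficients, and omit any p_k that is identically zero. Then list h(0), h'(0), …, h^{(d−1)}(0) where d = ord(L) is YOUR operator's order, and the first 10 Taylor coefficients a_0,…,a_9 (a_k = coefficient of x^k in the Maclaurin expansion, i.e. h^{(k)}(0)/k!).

L = (-19 - 8·x - 4·x^2) + (-14 - 30·x - 24·x^2 - 8·x^3)·Dx + (-19 - 8·x - 4·x^2)·Dx^2 + (-14 - 30·x - 24·x^2 - 8·x^3)·Dx^3  (order 3).
h: a_k = 1/2, -13/4, 3/16, 11/32, 35/256, -379/2560, 231/2048, -44789/430080, 6435/65536, -11487499/123863040, …
ICs: h(0) = 1/2, h′(0) = -13/4, h′′(0) = 3/8.

f: a_k = 3, 0, -3/2, 0, 1/8, 0, -1/240, 0, 1/13440, 0, …
g: a_k = 1, 1/2, -1/8, 1/16, -5/128, 7/256, -21/1024, 33/2048, -429/32768, 715/65536, …
f+g: L₀ = lclm(L_f,L_g), ord ≤ 2+1.
h₀' ⇒ L via d/dx closure of L₀.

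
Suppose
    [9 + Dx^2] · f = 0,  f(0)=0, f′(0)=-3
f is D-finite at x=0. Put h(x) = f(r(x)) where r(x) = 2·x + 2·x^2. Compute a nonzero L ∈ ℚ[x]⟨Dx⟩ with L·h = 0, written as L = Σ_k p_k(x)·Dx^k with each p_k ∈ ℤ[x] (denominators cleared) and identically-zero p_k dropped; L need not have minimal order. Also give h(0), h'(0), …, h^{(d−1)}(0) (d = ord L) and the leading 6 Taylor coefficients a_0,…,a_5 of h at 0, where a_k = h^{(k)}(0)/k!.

f: a_k = 0, -3, 0, 9/2, 0, -81/40, …
Change of var in L_f (x↦r) gives L₀.
L = (36 + 216·x + 432·x^2 + 288·x^3) - 2·Dx + (1 + 2·x)·Dx^2  (order 2).
h: a_k = 0, -6, -6, 36, 108, 216/5, …
ICs: h(0) = 0, h′(0) = -6.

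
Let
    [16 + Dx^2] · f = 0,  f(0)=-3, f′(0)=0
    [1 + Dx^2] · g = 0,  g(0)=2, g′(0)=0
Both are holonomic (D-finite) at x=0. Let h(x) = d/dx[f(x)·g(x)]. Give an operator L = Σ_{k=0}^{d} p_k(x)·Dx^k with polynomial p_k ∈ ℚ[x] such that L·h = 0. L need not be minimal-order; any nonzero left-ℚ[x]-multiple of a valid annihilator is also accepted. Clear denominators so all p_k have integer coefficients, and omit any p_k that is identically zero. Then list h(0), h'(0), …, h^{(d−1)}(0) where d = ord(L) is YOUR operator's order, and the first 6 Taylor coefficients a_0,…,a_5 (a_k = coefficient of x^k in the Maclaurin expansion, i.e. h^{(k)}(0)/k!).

f: a_k = -3, 0, 24, 0, -32, 0, …
g: a_k = 2, 0, -1, 0, 1/12, 0, …
Sym-product of L_f,L_g gives L₀ (≤ ord 4).
h=h₀': d/dx-closure on L₀ ⇒ L.
L = 225 + 34·Dx^2 + Dx^4  (order 4).
h: a_k = 0, 102, 0, -353, 0, 8177/20, …
ICs: h(0) = 0, h′(0) = 102, h′′(0) = 0, h′′′(0) = -2118.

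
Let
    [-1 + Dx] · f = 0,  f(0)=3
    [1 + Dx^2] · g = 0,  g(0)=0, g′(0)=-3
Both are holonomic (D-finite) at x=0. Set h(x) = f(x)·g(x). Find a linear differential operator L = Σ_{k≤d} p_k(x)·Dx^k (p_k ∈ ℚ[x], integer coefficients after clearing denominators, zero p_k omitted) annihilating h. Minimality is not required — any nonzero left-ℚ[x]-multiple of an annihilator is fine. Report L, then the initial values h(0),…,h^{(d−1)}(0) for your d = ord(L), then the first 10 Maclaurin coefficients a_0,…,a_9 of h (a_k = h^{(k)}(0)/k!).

L = 2 - 2·Dx + Dx^2  (order 2).
h: a_k = 0, -9, -9, -3, 0, 3/10, 1/10, 1/70, 0, -1/2520, …
ICs: h(0) = 0, h′(0) = -9.

f: a_k = 3, 3, 3/2, 1/2, 1/8, 1/40, 1/240, 1/1680, 1/13440, 1/120960, …
g: a_k = 0, -3, 0, 1/2, 0, -1/40, 0, 1/1680, 0, -1/120960, …
f·g: L₀ = L_f ⊗_s L_g, ord ≤ 1·2.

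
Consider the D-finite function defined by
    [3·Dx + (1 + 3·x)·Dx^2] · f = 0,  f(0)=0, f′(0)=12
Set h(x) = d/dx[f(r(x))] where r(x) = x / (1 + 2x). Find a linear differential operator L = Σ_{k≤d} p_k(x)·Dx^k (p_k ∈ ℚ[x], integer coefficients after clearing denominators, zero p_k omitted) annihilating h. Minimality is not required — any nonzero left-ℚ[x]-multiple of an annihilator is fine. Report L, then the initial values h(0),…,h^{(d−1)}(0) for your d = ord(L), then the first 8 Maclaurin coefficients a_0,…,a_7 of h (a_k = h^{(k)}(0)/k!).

f: a_k = 0, 12, -18, 36, -81, 972/5, -486, 8748/7, …
Substitute x→r, Dx→(1/r')Dx; clear ⇒ L₀.
Derive L from L₀ (diff closure).
L = (7 + 20·x) + (1 + 7·x + 10·x^2)·Dx  (order 1).
h: a_k = 12, -84, 468, -2436, 12372, -62244, 311988, -1561476, …
ICs: h(0) = 12.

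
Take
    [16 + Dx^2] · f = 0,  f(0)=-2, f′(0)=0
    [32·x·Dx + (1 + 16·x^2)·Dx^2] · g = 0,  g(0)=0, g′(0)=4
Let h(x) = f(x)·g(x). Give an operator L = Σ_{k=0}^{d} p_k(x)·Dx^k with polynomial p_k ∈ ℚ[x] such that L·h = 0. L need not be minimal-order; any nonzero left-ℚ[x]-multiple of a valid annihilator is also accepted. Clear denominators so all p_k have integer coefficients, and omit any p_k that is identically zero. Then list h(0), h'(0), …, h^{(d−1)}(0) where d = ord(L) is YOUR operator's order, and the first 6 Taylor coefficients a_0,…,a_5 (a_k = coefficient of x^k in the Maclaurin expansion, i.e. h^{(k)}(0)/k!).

L = (1280 + 53248·x^2 + 360448·x^4 + 2097152·x^6 + 8388608·x^8) + (1536·x + 40960·x^3 + 393216·x^5 + 2097152·x^7)·Dx + (96 + 4096·x^2 + 36864·x^4 + 262144·x^6 + 1048576·x^8)·Dx^2 + (96·x + 2560·x^3 + 24576·x^5 + 131072·x^7)·Dx^3 + (1 + 48·x^2 + 896·x^4 + 8192·x^6 + 32768·x^8)·Dx^4  (order 4).
h: a_k = 0, -8, 0, 320/3, 0, -12544/15, …
ICs: h(0) = 0, h′(0) = -8, h′′(0) = 0, h′′′(0) = 640.

f: a_k = -2, 0, 16, 0, -64/3, 0, …
g: a_k = 0, 4, 0, -64/3, 0, 1024/5, …
f·g: L₀ = L_f ⊗_s L_g, ord ≤ 2·2.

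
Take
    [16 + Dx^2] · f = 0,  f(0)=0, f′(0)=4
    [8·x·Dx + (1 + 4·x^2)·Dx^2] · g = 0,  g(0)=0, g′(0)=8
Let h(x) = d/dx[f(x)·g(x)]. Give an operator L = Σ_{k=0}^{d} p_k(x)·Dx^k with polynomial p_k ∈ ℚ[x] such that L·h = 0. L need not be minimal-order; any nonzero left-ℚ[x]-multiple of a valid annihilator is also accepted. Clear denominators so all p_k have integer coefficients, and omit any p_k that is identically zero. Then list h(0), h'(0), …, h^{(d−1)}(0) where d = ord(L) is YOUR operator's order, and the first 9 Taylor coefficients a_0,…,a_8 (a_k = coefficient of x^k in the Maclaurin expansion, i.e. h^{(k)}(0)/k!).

L = (4096 + 58368·x^2 + 354304·x^4 + 983040·x^6 + 1867776·x^8 + 2621440·x^10 + 2097152·x^12) + (1984·x + 30208·x^3 + 158720·x^5 + 409600·x^7 + 655360·x^9 + 524288·x^11)·Dx + (336 + 5216·x^2 + 34560·x^4 + 114176·x^6 + 249856·x^8 + 360448·x^10 + 262144·x^12)·Dx^2 + (124·x + 1888·x^3 + 9920·x^5 + 25600·x^7 + 40960·x^9 + 32768·x^11)·Dx^3 + (5 + 98·x^2 + 776·x^4 + 3296·x^6 + 8320·x^8 + 12288·x^10 + 8192·x^12)·Dx^4  (order 4).
h: a_k = 0, 64, 0, -512, 0, 5120/3, 0, -16384/3, 0, …
ICs: h(0) = 0, h′(0) = 64, h′′(0) = 0, h′′′(0) = -3072.

f: a_k = 0, 4, 0, -32/3, 0, 128/15, 0, -1024/315, 0, …
g: a_k = 0, 8, 0, -32/3, 0, 128/5, 0, -512/7, 0, …
f·g: L₀ = L_f ⊗_s L_g, ord ≤ 2·2.
Derive L from L₀ (diff closure).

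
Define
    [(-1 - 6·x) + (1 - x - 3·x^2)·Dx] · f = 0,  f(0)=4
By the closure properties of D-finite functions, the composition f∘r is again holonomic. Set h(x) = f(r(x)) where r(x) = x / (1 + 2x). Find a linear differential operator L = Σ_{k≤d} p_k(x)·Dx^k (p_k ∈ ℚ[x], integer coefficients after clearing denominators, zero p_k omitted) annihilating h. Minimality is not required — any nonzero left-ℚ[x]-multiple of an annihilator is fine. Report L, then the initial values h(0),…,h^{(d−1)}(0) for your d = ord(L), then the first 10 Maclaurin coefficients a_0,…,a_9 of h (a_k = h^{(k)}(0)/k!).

f: a_k = 4, 4, 16, 28, 76, 160, 388, 868, 2032, 4636, …
Substitute x→r, Dx→(1/r')Dx; clear ⇒ L₀.
L = (1 + 8·x) + (-1 - 5·x - 5·x^2 + 2·x^3)·Dx  (order 1).
h: a_k = 4, 4, 8, -20, 68, -224, 740, -2444, 8072, -26660, …
ICs: h(0) = 4.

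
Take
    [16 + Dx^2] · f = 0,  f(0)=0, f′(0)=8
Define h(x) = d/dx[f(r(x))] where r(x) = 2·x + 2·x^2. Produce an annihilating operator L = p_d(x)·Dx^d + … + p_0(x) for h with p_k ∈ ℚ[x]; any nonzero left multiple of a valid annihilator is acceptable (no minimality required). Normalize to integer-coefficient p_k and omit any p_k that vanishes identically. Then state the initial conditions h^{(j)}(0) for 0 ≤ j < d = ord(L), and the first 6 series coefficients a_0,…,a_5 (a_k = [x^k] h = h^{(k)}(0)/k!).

f: a_k = 0, 8, 0, -64/3, 0, 256/15, …
Change of var in L_f (x↦r) gives L₀.
h=h₀': d/dx-closure on L₀ ⇒ L.
L = (76 + 512·x + 1536·x^2 + 2048·x^3 + 1024·x^4) + (-6 - 12·x)·Dx + (1 + 4·x + 4·x^2)·Dx^2  (order 2).
h: a_k = 16, 32, -512, -2048, 512/3, 15360, …
ICs: h(0) = 16, h′(0) = 32.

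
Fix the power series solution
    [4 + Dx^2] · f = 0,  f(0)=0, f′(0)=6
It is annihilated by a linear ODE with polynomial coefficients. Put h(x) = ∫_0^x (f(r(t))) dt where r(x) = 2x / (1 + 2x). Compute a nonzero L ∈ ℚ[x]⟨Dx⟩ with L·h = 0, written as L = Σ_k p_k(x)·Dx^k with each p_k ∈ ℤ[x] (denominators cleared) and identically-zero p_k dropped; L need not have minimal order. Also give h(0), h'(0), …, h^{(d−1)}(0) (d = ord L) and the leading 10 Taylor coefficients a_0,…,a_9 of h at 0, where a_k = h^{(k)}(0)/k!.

f: a_k = 0, 6, 0, -4, 0, 4/5, 0, -8/105, 0, 4/945, …
Substitute x→r, Dx→(1/r')Dx; clear ⇒ L₀.
∫: right-multiply L₀ by Dx.
L = 16·Dx + (4 + 24·x + 48·x^2 + 32·x^3)·Dx^2 + (1 + 8·x + 24·x^2 + 32·x^3 + 16·x^4)·Dx^3  (order 3).
h: a_k = 0, 0, 6, -8, 4, 96/5, -1376/15, 1920/7, -70688/105, 194048/135, …
ICs: h(0) = 0, h′(0) = 0, h′′(0) = 12.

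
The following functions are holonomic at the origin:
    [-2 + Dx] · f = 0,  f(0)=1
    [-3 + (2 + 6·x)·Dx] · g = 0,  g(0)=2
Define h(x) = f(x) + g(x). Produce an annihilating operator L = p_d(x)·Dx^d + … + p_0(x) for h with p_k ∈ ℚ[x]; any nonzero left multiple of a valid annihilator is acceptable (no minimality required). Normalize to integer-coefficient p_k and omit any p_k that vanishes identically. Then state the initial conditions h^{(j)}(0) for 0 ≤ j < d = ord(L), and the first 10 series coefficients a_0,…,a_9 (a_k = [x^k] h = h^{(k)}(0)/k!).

L = (42 + 72·x) + (-25 - 96·x - 144·x^2)·Dx + (2 + 30·x + 72·x^2)·Dx^2  (order 2).
h: a_k = 3, 5, -1/4, 113/24, -1087/192, 26027/1920, -686857/23040, 22742057/322560, -886587967/5160960, 39898064147/92897280, …
ICs: h(0) = 3, h′(0) = 5.

f: a_k = 1, 2, 2, 4/3, 2/3, 4/15, 4/45, 8/315, 2/315, 4/2835, …
g: a_k = 2, 3, -9/4, 27/8, -405/64, 1701/128, -15309/512, 72171/1024, -2814669/16384, 14073345/32768, …
h₀=f+g: left-lcm gives L₀, ord ≤ 2.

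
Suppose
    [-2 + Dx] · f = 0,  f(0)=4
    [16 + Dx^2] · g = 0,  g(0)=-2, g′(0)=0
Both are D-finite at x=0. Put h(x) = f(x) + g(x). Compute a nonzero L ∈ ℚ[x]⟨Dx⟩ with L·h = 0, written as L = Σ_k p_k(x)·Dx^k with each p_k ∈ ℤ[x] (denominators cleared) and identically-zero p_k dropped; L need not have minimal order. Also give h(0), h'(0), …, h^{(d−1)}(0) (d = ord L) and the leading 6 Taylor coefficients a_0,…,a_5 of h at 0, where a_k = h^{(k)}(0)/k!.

f: a_k = 4, 8, 8, 16/3, 8/3, 16/15, …
g: a_k = -2, 0, 16, 0, -64/3, 0, …
Weyl lclm of L_f,L_g ⇒ L₀ (ord ≤ 3).
L = -32 + 16·Dx - 2·Dx^2 + Dx^3  (order 3).
h: a_k = 2, 8, 24, 16/3, -56/3, 16/15, …
ICs: h(0) = 2, h′(0) = 8, h′′(0) = 48.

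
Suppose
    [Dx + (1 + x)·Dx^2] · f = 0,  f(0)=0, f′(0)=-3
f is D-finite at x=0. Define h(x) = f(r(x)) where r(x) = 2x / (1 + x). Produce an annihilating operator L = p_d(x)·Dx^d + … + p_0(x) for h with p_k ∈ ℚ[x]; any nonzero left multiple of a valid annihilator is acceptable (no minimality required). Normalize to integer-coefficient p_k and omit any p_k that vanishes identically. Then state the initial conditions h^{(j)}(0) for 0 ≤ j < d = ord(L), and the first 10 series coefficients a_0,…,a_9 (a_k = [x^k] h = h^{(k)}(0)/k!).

f: a_k = 0, -3, 3/2, -1, 3/4, -3/5, 1/2, -3/7, 3/8, -1/3, …
h₀=f(r): pull back L_f along r ⇒ L₀.
L = (4 + 6·x)·Dx + (1 + 4·x + 3·x^2)·Dx^2  (order 2).
h: a_k = 0, -6, 12, -26, 60, -726/5, 364, -6558/7, 2460, -19682/3, …
ICs: h(0) = 0, h′(0) = -6.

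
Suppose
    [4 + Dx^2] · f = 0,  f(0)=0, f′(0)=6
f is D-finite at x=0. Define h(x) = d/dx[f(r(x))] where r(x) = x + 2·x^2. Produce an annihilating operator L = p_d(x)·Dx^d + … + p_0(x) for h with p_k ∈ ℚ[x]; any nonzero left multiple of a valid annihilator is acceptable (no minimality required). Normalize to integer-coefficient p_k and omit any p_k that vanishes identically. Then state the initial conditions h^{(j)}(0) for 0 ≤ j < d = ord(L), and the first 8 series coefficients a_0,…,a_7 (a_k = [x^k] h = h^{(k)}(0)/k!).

L = (52 + 64·x + 384·x^2 + 1024·x^3 + 1024·x^4) + (-12 - 48·x)·Dx + (1 + 8·x + 16·x^2)·Dx^2  (order 2).
h: a_k = 6, 24, -12, -96, -236, -144, 3352/15, 7552/15, …
ICs: h(0) = 6, h′(0) = 24.

f: a_k = 0, 6, 0, -4, 0, 4/5, 0, -8/105, …
Change of var in L_f (x↦r) gives L₀.
h=h₀': d/dx-closure on L₀ ⇒ L.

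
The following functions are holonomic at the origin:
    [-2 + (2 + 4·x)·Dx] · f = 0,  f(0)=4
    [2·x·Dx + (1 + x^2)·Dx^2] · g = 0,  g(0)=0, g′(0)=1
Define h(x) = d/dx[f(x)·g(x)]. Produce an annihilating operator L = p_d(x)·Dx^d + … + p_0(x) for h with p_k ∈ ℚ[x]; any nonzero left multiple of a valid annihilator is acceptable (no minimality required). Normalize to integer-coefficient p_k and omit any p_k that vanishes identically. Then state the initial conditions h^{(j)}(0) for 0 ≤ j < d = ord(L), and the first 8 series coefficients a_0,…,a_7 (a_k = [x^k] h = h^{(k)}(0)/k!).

f: a_k = 4, 4, -2, 2, -5/2, 7/2, -21/4, 33/4, …
g: a_k = 0, 1, 0, -1/3, 0, 1/5, 0, -1/7, …
L₀ := L_f ⊗_s L_g (sym. prod.), ord ≤ 2.
h₀' ⇒ L via d/dx closure of L₀.
L = (-1 + 20·x + 20·x^2 - 12·x^3 - 3·x^4) + (8 + 30·x + 54·x^2 + 34·x^3 - 42·x^4 - 12·x^5)·Dx + (3 + 10·x + 6·x^2 - 2·x^3 - x^4 - 12·x^5 - 4·x^6)·Dx^2  (order 2).
h: a_k = 4, 8, -10, 8/3, -31/6, 109/5, -2263/60, 5806/105, …
ICs: h(0) = 4, h′(0) = 8.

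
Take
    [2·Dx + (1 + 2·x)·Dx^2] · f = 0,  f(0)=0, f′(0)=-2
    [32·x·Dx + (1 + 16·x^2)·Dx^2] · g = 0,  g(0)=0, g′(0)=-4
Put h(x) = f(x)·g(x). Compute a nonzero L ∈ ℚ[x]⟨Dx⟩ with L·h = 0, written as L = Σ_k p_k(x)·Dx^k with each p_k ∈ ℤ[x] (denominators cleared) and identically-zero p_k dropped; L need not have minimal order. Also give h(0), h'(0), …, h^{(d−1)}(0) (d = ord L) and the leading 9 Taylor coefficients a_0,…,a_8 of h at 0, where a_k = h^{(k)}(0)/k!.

f: a_k = 0, -2, 2, -8/3, 4, -32/5, 32/3, -128/7, 32, …
g: a_k = 0, -4, 0, 64/3, 0, -1024/5, 0, 16384/7, 0, …
h₀=f·g: eliminate ⇒ L₀, order ≤ 2·2.
L = (2304 + 8960·x + 114688·x^2 + 552960·x^3 + 983040·x^4 + 851968·x^5 + 1048576·x^7)·Dx + (1032 + 14720·x + 111872·x^2 + 616448·x^3 + 1884160·x^4 + 3047424·x^5 + 2293760·x^6 + 1572864·x^7 + 3670016·x^8)·Dx^2 + (72 + 2512·x + 19968·x^2 + 99072·x^3 + 393216·x^4 + 1019904·x^5 + 1572864·x^6 + 1376256·x^7 + 1572864·x^8 + 2097152·x^9)·Dx^3 + (17 + 132·x + 964·x^2 + 4864·x^3 + 18432·x^4 + 55296·x^5 + 129024·x^6 + 196608·x^7 + 196608·x^8 + 262144·x^9 + 262144·x^10)·Dx^4  (order 4).
h: a_k = 0, 0, 8, -8, -32, 80/3, 17024/45, -5504/15, -20992/5, …
ICs: h(0) = 0, h′(0) = 0, h′′(0) = 16, h′′′(0) = -48.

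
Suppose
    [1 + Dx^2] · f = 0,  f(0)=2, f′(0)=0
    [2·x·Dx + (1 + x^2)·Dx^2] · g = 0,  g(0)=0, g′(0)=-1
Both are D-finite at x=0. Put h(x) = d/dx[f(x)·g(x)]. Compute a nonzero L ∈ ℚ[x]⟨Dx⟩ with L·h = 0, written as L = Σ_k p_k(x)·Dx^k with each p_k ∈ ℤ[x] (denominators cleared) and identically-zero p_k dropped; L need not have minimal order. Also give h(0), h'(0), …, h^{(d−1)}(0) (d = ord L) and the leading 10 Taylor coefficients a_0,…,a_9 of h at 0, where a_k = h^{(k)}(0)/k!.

L = (110 + 294·x^2 + 461·x^4 + 96·x^6 + 12·x^8 + 2·x^10 + x^12) + (68·x + 284·x^3 + 280·x^5 + 80·x^7 + 20·x^9 + 4·x^11)·Dx + (120 + 340·x^2 + 534·x^4 + 148·x^6 + 32·x^8 + 8·x^10 + 2·x^12)·Dx^2 + (68·x + 284·x^3 + 280·x^5 + 80·x^7 + 20·x^9 + 4·x^11)·Dx^3 + (10 + 46·x^2 + 73·x^4 + 52·x^6 + 20·x^8 + 6·x^10 + x^12)·Dx^4  (order 4).
h: a_k = -2, 0, 5, 0, -49/12, 0, 1301/360, 0, -23147/6720, 0, …
ICs: h(0) = -2, h′(0) = 0, h′′(0) = 10, h′′′(0) = 0.

f: a_k = 2, 0, -1, 0, 1/12, 0, -1/360, 0, 1/20160, 0, …
g: a_k = 0, -1, 0, 1/3, 0, -1/5, 0, 1/7, 0, -1/9, …
Sym-product of L_f,L_g gives L₀ (≤ ord 4).
h=h₀': d/dx-closure on L₀ ⇒ L.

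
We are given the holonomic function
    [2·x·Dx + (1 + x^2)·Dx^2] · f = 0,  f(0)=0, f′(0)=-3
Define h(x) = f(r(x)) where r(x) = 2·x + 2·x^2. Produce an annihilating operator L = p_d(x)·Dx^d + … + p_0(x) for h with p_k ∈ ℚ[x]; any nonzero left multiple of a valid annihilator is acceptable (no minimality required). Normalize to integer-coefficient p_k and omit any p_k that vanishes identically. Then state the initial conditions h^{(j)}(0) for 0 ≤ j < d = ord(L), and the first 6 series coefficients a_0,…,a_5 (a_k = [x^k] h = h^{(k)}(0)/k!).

L = (-2 + 8·x + 32·x^2 + 48·x^3 + 24·x^4)·Dx + (1 + 2·x + 4·x^2 + 16·x^3 + 20·x^4 + 8·x^5)·Dx^2  (order 2).
h: a_k = 0, -6, -6, 8, 24, 24/5, …
ICs: h(0) = 0, h′(0) = -6.

f: a_k = 0, -3, 0, 1, 0, -3/5, …
Substitute x→r, Dx→(1/r')Dx; clear ⇒ L₀.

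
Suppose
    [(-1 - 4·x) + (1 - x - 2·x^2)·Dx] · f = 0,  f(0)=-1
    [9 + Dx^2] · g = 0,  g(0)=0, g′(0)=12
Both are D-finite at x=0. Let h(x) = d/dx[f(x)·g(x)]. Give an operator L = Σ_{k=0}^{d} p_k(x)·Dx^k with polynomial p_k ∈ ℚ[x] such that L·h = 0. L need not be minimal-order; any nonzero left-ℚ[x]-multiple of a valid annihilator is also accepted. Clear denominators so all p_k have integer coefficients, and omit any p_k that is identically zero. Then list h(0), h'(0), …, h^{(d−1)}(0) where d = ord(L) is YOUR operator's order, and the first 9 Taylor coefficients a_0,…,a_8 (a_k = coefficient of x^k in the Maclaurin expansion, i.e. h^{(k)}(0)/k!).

L = (-33 - 162·x - 243·x^2 + 324·x^3 + 324·x^4) + (-6 - 6·x + 108·x^2 + 144·x^3)·Dx + (5 - 14·x - 19·x^2 + 36·x^3 + 36·x^4)·Dx^2  (order 2).
h: a_k = -12, -24, -54, -168, -861/2, -5103/5, -47679/20, -190614/35, -13730067/1120, …
ICs: h(0) = -12, h′(0) = -24.

f: a_k = -1, -1, -3, -5, -11, -21, -43, -85, -171, …
g: a_k = 0, 12, 0, -18, 0, 81/10, 0, -243/140, 0, …
f·g: L₀ = L_f ⊗_s L_g, ord ≤ 1·2.
h=h₀': d/dx-closure on L₀ ⇒ L.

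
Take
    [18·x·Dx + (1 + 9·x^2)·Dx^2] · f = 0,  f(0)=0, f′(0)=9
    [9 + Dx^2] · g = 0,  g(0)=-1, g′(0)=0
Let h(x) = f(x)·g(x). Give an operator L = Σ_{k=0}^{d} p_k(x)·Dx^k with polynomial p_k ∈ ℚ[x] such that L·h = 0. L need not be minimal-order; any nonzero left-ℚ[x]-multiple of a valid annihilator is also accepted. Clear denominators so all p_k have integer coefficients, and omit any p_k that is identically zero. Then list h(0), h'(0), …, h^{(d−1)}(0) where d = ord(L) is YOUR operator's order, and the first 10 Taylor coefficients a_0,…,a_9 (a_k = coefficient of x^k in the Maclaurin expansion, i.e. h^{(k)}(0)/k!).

L = (810 + 18954·x^2 + 72171·x^4 + 236196·x^6 + 531441·x^8) + (972·x + 14580·x^3 + 78732·x^5 + 236196·x^7)·Dx + (108 + 2592·x^2 + 13122·x^4 + 52488·x^6 + 118098·x^8)·Dx^2 + (108·x + 1620·x^3 + 8748·x^5 + 26244·x^7)·Dx^3 + (2 + 54·x^2 + 567·x^4 + 2916·x^6 + 6561·x^8)·Dx^4  (order 4).
h: a_k = 0, -9, 0, 135/2, 0, -11907/40, 0, 948429/560, 0, -50622489/4480, …
ICs: h(0) = 0, h′(0) = -9, h′′(0) = 0, h′′′(0) = 405.

f: a_k = 0, 9, 0, -27, 0, 729/5, 0, -6561/7, 0, 6561, …
g: a_k = -1, 0, 9/2, 0, -27/8, 0, 81/80, 0, -729/4480, 0, …
L₀ := L_f ⊗_s L_g (sym. prod.), ord ≤ 4.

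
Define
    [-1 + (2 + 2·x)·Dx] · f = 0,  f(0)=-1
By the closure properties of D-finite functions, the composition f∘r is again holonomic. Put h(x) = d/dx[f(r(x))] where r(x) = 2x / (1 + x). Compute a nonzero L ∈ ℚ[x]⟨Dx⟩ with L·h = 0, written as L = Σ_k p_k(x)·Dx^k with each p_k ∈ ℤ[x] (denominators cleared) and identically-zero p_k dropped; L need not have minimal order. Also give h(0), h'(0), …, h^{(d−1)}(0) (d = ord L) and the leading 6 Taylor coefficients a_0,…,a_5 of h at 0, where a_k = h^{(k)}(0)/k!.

f: a_k = -1, -1/2, 1/8, -1/16, 5/128, -7/256, …
h₀=f(r): pull back L_f along r ⇒ L₀.
h₀' ⇒ L via d/dx closure of L₀.
L = (-3 - 6·x) + (-1 - 4·x - 3·x^2)·Dx  (order 1).
h: a_k = -1, 3, -15/2, 37/2, -375/8, 981/8, …
ICs: h(0) = -1.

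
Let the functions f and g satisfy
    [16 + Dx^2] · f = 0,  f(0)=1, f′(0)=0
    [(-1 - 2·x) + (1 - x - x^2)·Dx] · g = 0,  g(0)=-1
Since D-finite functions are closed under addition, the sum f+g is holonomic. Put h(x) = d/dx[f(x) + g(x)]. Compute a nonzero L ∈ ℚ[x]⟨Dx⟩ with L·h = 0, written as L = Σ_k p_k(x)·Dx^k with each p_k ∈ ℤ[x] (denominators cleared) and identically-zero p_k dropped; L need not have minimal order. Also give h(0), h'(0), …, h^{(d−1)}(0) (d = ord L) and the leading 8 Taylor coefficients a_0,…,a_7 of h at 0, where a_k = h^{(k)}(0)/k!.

f: a_k = 1, 0, -8, 0, 32/3, 0, -256/45, 0, …
g: a_k = -1, -1, -2, -3, -5, -8, -13, -21, …
Weyl lclm of L_f,L_g ⇒ L₀ (ord ≤ 3).
Differentiate: ansatz ord ≤ ord L₀ ⇒ L.
L = (1472 + 2624·x + 2560·x^2 + 640·x^3 + 2240·x^4 + 2304·x^5 + 768·x^6) + (-272 - 112·x + 1008·x^2 - 160·x^3 - 800·x^4 + 576·x^5 + 896·x^6 + 256·x^7)·Dx + (92 + 164·x + 160·x^2 + 40·x^3 + 140·x^4 + 144·x^5 + 48·x^6)·Dx^2 + (-17 - 7·x + 63·x^2 - 10·x^3 - 50·x^4 + 36·x^5 + 56·x^6 + 16·x^7)·Dx^3  (order 3).
h: a_k = -1, -20, -9, 68/3, -40, -1682/15, -147, -81584/315, …
ICs: h(0) = -1, h′(0) = -20, h′′(0) = -18.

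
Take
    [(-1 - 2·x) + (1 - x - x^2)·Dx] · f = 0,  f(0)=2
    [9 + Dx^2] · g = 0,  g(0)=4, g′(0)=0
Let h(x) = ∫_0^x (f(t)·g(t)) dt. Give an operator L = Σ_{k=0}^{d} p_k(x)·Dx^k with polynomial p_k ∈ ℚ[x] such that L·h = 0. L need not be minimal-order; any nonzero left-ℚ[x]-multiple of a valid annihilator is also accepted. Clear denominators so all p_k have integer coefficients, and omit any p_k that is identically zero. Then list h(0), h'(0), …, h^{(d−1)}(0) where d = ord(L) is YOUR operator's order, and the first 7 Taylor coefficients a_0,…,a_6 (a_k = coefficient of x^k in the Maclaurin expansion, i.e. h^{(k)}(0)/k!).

L = (-7 + 9·x + 9·x^2)·Dx + (2 + 4·x)·Dx^2 + (-1 + x + x^2)·Dx^3  (order 3).
h: a_k = 0, 8, 4, -20/3, -3, -1, -17/6, …
ICs: h(0) = 0, h′(0) = 8, h′′(0) = 8.

f: a_k = 2, 2, 4, 6, 10, 16, 26, …
g: a_k = 4, 0, -18, 0, 27/2, 0, -81/20, …
h₀=f·g: eliminate ⇒ L₀, order ≤ 1·2.
h=∫h₀ ⇒ L = L₀·Dx.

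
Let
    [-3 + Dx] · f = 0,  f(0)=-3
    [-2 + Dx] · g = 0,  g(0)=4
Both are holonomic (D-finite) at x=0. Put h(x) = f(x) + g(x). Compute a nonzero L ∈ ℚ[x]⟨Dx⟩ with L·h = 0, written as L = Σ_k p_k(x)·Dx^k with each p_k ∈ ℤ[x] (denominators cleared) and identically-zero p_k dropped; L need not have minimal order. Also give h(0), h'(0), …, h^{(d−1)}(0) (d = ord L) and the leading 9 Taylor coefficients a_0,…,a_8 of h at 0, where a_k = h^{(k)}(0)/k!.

f: a_k = -3, -9, -27/2, -27/2, -81/8, -243/40, -243/80, -729/560, -2187/4480, …
g: a_k = 4, 8, 8, 16/3, 8/3, 16/15, 16/45, 32/315, 8/315, …
Weyl lclm of L_f,L_g ⇒ L₀ (ord ≤ 2).
L = 6 - 5·Dx + Dx^2  (order 2).
h: a_k = 1, -1, -11/2, -49/6, -179/24, -601/120, -1931/720, -6049/5040, -18659/40320, …
ICs: h(0) = 1, h′(0) = -1.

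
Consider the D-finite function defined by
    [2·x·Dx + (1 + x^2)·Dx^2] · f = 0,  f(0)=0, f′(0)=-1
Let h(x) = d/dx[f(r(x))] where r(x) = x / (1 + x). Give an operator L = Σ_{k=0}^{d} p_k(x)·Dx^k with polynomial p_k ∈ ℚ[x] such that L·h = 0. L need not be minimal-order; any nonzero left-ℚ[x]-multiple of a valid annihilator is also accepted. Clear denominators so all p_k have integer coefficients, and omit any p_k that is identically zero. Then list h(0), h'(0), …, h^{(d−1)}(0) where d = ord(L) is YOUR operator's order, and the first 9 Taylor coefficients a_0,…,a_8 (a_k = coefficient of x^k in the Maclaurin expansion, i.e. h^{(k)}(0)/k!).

f: a_k = 0, -1, 0, 1/3, 0, -1/5, 0, 1/7, 0, …
L₀ from L_f via x↦r, Dx↦r'^{-1}Dx.
h=h₀': d/dx-closure on L₀ ⇒ L.
L = (2 + 4·x) + (1 + 2·x + 2·x^2)·Dx  (order 1).
h: a_k = -1, 2, -2, 0, 4, -8, 8, 0, -16, …
ICs: h(0) = -1.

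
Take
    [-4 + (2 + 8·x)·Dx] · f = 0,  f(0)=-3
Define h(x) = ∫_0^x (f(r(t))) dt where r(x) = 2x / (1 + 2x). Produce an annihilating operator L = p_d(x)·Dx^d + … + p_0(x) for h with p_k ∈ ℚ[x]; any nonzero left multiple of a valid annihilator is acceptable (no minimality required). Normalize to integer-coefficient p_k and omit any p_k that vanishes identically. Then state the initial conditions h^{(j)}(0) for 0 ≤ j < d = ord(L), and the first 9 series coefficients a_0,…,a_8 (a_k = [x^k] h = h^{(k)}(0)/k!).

L = -4·Dx + (1 + 12·x + 20·x^2)·Dx^2  (order 2).
h: a_k = 0, -3, -6, 16, -60, 288, -1632, 72192/7, -70176, …
ICs: h(0) = 0, h′(0) = -3.

f: a_k = -3, -6, 6, -12, 30, -84, 252, -792, 2574, …
Change of var in L_f (x↦r) gives L₀.
h=∫h₀ ⇒ L = L₀·Dx.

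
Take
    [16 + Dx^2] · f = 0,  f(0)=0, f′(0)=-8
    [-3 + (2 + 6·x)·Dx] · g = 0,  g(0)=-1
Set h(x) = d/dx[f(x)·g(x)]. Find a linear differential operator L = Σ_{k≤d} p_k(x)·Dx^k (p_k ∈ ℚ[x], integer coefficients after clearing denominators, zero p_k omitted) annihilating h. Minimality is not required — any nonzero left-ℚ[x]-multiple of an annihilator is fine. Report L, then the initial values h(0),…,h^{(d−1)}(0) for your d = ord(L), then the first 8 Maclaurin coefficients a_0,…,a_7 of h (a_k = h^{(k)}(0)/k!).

L = (9613 + 83712·x + 273024·x^2 + 442368·x^3 + 331776·x^4) + (-444 - 5940·x - 20736·x^2 - 20736·x^3)·Dx + (364 + 3720·x + 14796·x^2 + 27648·x^3 + 20736·x^4)·Dx^2  (order 2).
h: a_k = 8, 24, -91, -74, 3781/48, 20523/80, -3137023/5760, 855943/672, …
ICs: h(0) = 8, h′(0) = 24.

f: a_k = 0, -8, 0, 64/3, 0, -256/15, 0, 2048/315, …
g: a_k = -1, -3/2, 9/8, -27/16, 405/128, -1701/256, 15309/1024, -72171/2048, …
h₀=f·g: eliminate ⇒ L₀, order ≤ 2·1.
Derive L from L₀ (diff closure).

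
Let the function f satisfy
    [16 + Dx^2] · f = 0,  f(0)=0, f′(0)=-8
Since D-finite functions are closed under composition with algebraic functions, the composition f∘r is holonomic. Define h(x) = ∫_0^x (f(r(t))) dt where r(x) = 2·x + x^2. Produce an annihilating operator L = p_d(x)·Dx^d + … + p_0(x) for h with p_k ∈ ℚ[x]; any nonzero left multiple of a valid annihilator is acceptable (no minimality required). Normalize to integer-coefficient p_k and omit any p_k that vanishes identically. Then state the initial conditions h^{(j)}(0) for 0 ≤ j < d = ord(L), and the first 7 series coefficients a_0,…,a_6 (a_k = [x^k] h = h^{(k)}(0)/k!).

L = (64 + 192·x + 192·x^2 + 64·x^3)·Dx - Dx^2 + (1 + x)·Dx^3  (order 3).
h: a_k = 0, 0, -8, -8/3, 128/3, 256/5, -3136/45, …
ICs: h(0) = 0, h′(0) = 0, h′′(0) = -16.

f: a_k = 0, -8, 0, 64/3, 0, -256/15, 0, …
L₀ from L_f via x↦r, Dx↦r'^{-1}Dx.
Integrate: L := L₀·Dx.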